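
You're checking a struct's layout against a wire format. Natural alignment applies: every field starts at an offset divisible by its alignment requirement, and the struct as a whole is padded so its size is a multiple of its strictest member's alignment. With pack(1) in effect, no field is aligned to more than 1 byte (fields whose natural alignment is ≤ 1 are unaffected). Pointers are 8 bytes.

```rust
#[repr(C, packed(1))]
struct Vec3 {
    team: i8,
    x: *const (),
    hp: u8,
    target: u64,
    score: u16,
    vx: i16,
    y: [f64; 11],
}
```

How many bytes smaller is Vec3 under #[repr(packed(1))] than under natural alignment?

18

natural layout:
  team at 0 (size 1, align 1) → ends 1
  pad 7 to align 8 for x
  x at 8 (size 8, align 8) → ends 16
  hp at 16 (size 1, align 1) → ends 17
  pad 7 to align 8 for target
  target at 24 (size 8, align 8) → ends 32
  score at 32 (size 2, align 2) → ends 34
  vx at 34 (size 2, align 2) → ends 36
  pad 4 to align 8 for y
  y at 40 (size 88, align 8) → ends 128
  total 128 bytes, alignment 8
packed(1) layout:
  team at 0 (size 1, align 1) → ends 1
  x at 1 (size 8, align 1) → ends 9
  hp at 9 (size 1, align 1) → ends 10
  target at 10 (size 8, align 1) → ends 18
  score at 18 (size 2, align 1) → ends 20
  vx at 20 (size 2, align 1) → ends 22
  y at 22 (size 88, align 1) → ends 110
  total 110 bytes, alignment 1
128 − 110 = 18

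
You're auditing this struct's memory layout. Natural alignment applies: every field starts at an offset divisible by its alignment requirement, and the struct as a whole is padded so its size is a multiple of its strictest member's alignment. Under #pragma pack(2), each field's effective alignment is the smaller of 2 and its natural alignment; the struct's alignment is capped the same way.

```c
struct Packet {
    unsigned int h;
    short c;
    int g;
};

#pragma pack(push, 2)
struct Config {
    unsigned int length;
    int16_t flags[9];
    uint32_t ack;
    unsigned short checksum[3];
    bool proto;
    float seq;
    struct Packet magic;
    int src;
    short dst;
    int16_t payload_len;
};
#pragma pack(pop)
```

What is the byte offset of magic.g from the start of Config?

Packet: 0..4  h  (4B, 4-aligned); 4..6  c  (2B, 2-aligned); 6..8  -- padding (2B); 8..12  g  (4B, 4-aligned); sizeof = 12, alignof = 4
0..4  length  (4B, 2-aligned)
4..22  flags  (18B, 2-aligned)
22..26  ack  (4B, 2-aligned)
26..32  checksum  (6B, 2-aligned)
32..33  proto  (1B, 1-aligned)
33..34  -- padding (1B)
34..38  seq  (4B, 2-aligned)
38..50  magic  (12B, 2-aligned)
within Packet: g at 8
38 + 8 = 46

46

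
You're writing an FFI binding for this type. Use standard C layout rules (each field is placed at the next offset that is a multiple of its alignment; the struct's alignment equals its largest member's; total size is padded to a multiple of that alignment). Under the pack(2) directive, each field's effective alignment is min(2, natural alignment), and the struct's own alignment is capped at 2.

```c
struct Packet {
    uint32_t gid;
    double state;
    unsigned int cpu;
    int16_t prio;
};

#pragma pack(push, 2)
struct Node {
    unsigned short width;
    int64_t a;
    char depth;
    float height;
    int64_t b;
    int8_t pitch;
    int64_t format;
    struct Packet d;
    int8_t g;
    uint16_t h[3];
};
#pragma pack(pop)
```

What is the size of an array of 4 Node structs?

264

Packet: @0: gid [4B, align 4] → 4; +4 pad (align 8); @8: state [8B, align 8] → 16; @16: cpu [4B, align 4] → 20; @20: prio [2B, align 2] → 22; +2 tail pad (align 8); size 24, align 8
@0: width [2B, align 2] → 2
@2: a [8B, align 2] → 10
@10: depth [1B, align 1] → 11
+1 pad (align 2)
@12: height [4B, align 2] → 16
@16: b [8B, align 2] → 24
@24: pitch [1B, align 1] → 25
+1 pad (align 2)
@26: format [8B, align 2] → 34
@34: d [24B, align 2] → 58
@58: g [1B, align 1] → 59
+1 pad (align 2)
@60: h [6B, align 2] → 66
size 66, align 2
array of 4: 4 × 66 = 264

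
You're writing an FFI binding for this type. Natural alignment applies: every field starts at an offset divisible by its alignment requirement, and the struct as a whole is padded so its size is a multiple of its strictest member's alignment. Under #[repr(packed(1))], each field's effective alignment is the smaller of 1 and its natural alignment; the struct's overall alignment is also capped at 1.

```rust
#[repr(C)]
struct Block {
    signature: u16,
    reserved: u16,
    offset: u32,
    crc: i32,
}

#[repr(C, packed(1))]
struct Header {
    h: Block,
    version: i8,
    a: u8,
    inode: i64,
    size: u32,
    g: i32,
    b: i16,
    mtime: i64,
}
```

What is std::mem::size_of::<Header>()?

40

Block: signature at 0 (size 2, align 2) → ends 2; reserved at 2 (size 2, align 2) → ends 4; offset at 4 (size 4, align 4) → ends 8; crc at 8 (size 4, align 4) → ends 12; total 12 bytes, alignment 4
h at 0 (size 12, align 1) → ends 12
version at 12 (size 1, align 1) → ends 13
a at 13 (size 1, align 1) → ends 14
inode at 14 (size 8, align 1) → ends 22
size at 22 (size 4, align 1) → ends 26
g at 26 (size 4, align 1) → ends 30
b at 30 (size 2, align 1) → ends 32
mtime at 32 (size 8, align 1) → ends 40
total 40 bytes, alignment 1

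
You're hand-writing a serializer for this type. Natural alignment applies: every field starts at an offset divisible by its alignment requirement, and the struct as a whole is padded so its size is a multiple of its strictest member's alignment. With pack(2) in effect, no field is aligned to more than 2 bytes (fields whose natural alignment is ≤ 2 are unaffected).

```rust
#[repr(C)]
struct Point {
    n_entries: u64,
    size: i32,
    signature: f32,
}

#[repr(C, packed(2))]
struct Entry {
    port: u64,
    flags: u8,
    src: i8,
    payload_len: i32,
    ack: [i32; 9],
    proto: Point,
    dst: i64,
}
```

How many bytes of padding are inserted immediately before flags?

Point: 0..8  n_entries  (8B, 8-aligned); 8..12  size  (4B, 4-aligned); 12..16  signature  (4B, 4-aligned); sizeof = 16, alignof = 8
0..8  port  (8B, 2-aligned)
8..9  flags  (1B, 1-aligned)

0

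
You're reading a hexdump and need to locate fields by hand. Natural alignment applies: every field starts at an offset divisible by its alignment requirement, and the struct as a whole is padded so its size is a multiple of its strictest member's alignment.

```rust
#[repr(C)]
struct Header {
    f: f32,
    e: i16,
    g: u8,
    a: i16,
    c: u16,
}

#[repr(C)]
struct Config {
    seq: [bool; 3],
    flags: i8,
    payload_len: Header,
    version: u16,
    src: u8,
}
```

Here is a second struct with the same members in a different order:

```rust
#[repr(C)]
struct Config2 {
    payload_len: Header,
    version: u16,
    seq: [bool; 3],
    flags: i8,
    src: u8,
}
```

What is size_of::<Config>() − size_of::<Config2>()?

Header: @0: f [4B, align 4] → 4; @4: e [2B, align 2] → 6; @6: g [1B, align 1] → 7; +1 pad (align 2); @8: a [2B, align 2] → 10; @10: c [2B, align 2] → 12; size 12, align 4
@0: seq [3B, align 1] → 3
@3: flags [1B, align 1] → 4
@4: payload_len [12B, align 4] → 16
@16: version [2B, align 2] → 18
@18: src [1B, align 1] → 19
+1 tail pad (align 4)
size 20, align 4
— Config2 —
@0: payload_len [12B, align 4] → 12
@12: version [2B, align 2] → 14
@14: seq [3B, align 1] → 17
@17: flags [1B, align 1] → 18
@18: src [1B, align 1] → 19
+1 tail pad (align 4)
size 20, align 4
20 − 20 = 0

0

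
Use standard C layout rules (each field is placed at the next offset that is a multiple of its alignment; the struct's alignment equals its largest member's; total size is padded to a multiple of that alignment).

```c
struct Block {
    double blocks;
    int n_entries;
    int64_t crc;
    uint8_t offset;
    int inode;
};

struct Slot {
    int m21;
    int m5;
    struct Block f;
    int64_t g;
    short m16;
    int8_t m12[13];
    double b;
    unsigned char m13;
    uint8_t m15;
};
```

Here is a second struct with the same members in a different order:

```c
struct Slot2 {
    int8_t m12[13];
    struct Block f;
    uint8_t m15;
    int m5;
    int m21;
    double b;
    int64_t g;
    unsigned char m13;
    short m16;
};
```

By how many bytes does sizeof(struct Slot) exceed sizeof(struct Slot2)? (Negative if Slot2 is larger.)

Block: blocks at 0 (size 8, align 8) → ends 8; n_entries at 8 (size 4, align 4) → ends 12; pad 4 to align 8 for crc; crc at 16 (size 8, align 8) → ends 24; offset at 24 (size 1, align 1) → ends 25; pad 3 to align 4 for inode; inode at 28 (size 4, align 4) → ends 32; total 32 bytes, alignment 8
m21 at 0 (size 4, align 4) → ends 4
m5 at 4 (size 4, align 4) → ends 8
f at 8 (size 32, align 8) → ends 40
g at 40 (size 8, align 8) → ends 48
m16 at 48 (size 2, align 2) → ends 50
m12 at 50 (size 13, align 1) → ends 63
pad 1 to align 8 for b
b at 64 (size 8, align 8) → ends 72
m13 at 72 (size 1, align 1) → ends 73
m15 at 73 (size 1, align 1) → ends 74
tail pad 6 to reach multiple of 8
total 80 bytes, alignment 8
— Slot2 —
m12 at 0 (size 13, align 1) → ends 13
pad 3 to align 8 for f
f at 16 (size 32, align 8) → ends 48
m15 at 48 (size 1, align 1) → ends 49
pad 3 to align 4 for m5
m5 at 52 (size 4, align 4) → ends 56
m21 at 56 (size 4, align 4) → ends 60
pad 4 to align 8 for b
b at 64 (size 8, align 8) → ends 72
g at 72 (size 8, align 8) → ends 80
m13 at 80 (size 1, align 1) → ends 81
pad 1 to align 2 for m16
m16 at 82 (size 2, align 2) → ends 84
tail pad 4 to reach multiple of 8
total 88 bytes, alignment 8
80 − 88 = -8

-8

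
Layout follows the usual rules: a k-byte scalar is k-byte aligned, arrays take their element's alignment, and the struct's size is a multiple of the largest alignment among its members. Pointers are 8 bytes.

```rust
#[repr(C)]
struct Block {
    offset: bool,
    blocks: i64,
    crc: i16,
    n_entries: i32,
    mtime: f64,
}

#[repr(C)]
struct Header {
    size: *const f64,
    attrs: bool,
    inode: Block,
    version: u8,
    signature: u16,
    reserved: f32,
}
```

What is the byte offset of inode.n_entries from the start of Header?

Block: @0: offset [1B, align 1] → 1; +7 pad (align 8); @8: blocks [8B, align 8] → 16; @16: crc [2B, align 2] → 18; +2 pad (align 4); @20: n_entries [4B, align 4] → 24; @24: mtime [8B, align 8] → 32; size 32, align 8
@0: size [8B, align 8] → 8
@8: attrs [1B, align 1] → 9
+7 pad (align 8)
@16: inode [32B, align 8] → 48
within Block: n_entries at 20
16 + 20 = 36

36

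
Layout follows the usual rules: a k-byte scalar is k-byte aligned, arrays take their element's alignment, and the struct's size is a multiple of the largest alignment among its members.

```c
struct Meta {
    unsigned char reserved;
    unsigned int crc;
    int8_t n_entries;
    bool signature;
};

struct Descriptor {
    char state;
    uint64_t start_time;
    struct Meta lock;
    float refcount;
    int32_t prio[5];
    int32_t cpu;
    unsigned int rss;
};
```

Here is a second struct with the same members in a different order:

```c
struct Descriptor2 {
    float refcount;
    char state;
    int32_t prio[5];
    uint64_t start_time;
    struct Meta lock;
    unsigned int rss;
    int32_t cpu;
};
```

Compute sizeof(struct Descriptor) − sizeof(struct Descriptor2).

Meta: reserved at 0 (size 1, align 1) → ends 1; pad 3 to align 4 for crc; crc at 4 (size 4, align 4) → ends 8; n_entries at 8 (size 1, align 1) → ends 9; signature at 9 (size 1, align 1) → ends 10; tail pad 2 to reach multiple of 4; total 12 bytes, alignment 4
state at 0 (size 1, align 1) → ends 1
pad 7 to align 8 for start_time
start_time at 8 (size 8, align 8) → ends 16
lock at 16 (size 12, align 4) → ends 28
refcount at 28 (size 4, align 4) → ends 32
prio at 32 (size 20, align 4) → ends 52
cpu at 52 (size 4, align 4) → ends 56
rss at 56 (size 4, align 4) → ends 60
tail pad 4 to reach multiple of 8
total 64 bytes, alignment 8
— Descriptor2 —
refcount at 0 (size 4, align 4) → ends 4
state at 4 (size 1, align 1) → ends 5
pad 3 to align 4 for prio
prio at 8 (size 20, align 4) → ends 28
pad 4 to align 8 for start_time
start_time at 32 (size 8, align 8) → ends 40
lock at 40 (size 12, align 4) → ends 52
rss at 52 (size 4, align 4) → ends 56
cpu at 56 (size 4, align 4) → ends 60
tail pad 4 to reach multiple of 8
total 64 bytes, alignment 8
64 − 64 = 0

0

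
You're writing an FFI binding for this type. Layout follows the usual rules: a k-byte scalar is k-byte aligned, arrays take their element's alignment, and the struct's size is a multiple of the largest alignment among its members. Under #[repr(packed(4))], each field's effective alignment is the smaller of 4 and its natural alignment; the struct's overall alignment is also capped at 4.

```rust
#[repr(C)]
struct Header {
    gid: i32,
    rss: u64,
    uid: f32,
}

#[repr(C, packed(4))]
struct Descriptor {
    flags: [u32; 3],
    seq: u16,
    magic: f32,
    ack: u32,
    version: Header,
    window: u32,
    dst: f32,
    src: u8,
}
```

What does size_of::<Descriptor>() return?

Header: @0: gid [4B, align 4] → 4; +4 pad (align 8); @8: rss [8B, align 8] → 16; @16: uid [4B, align 4] → 20; +4 tail pad (align 8); size 24, align 8
@0: flags [12B, align 4] → 12
@12: seq [2B, align 2] → 14
+2 pad (align 4)
@16: magic [4B, align 4] → 20
@20: ack [4B, align 4] → 24
@24: version [24B, align 4] → 48
@48: window [4B, align 4] → 52
@52: dst [4B, align 4] → 56
@56: src [1B, align 1] → 57
+3 tail pad (align 4)
size 60, align 4

60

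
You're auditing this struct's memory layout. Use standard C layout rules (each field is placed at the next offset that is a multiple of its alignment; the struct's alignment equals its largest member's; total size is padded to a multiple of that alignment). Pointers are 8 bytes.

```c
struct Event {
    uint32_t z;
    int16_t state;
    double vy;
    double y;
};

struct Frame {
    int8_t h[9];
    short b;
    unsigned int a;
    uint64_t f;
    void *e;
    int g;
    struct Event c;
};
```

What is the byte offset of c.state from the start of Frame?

44

Event: 0..4  z  (4B, 4-aligned); 4..6  state  (2B, 2-aligned); 6..8  -- padding (2B); 8..16  vy  (8B, 8-aligned); 16..24  y  (8B, 8-aligned); sizeof = 24, alignof = 8
0..9  h  (9B, 1-aligned)
9..10  -- padding (1B)
10..12  b  (2B, 2-aligned)
12..16  a  (4B, 4-aligned)
16..24  f  (8B, 8-aligned)
24..32  e  (8B, 8-aligned)
32..36  g  (4B, 4-aligned)
36..40  -- padding (4B)
40..64  c  (24B, 8-aligned)
within Event: state at 4
40 + 4 = 44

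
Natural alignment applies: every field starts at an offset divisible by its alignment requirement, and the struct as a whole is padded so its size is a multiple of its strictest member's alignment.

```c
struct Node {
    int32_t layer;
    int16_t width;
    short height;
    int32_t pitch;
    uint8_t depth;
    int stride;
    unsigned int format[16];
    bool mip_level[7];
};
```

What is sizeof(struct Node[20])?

layer at 0 (size 4, align 4) → ends 4
width at 4 (size 2, align 2) → ends 6
height at 6 (size 2, align 2) → ends 8
pitch at 8 (size 4, align 4) → ends 12
depth at 12 (size 1, align 1) → ends 13
pad 3 to align 4 for stride
stride at 16 (size 4, align 4) → ends 20
format at 20 (size 64, align 4) → ends 84
mip_level at 84 (size 7, align 1) → ends 91
tail pad 1 to reach multiple of 4
total 92 bytes, alignment 4
array of 20: 20 × 92 = 1840

1840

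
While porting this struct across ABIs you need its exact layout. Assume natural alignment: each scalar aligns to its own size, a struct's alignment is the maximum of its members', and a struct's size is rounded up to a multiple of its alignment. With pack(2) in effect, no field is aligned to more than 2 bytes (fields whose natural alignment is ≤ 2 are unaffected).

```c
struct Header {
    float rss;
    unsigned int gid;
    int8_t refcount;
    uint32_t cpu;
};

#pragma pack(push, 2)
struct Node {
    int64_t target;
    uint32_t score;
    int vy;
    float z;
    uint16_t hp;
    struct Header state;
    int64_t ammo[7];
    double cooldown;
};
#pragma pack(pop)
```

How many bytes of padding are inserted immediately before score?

Header: 0..4  rss  (4B, 4-aligned); 4..8  gid  (4B, 4-aligned); 8..9  refcount  (1B, 1-aligned); 9..12  -- padding (3B); 12..16  cpu  (4B, 4-aligned); sizeof = 16, alignof = 4
0..8  target  (8B, 2-aligned)
8..12  score  (4B, 2-aligned)

0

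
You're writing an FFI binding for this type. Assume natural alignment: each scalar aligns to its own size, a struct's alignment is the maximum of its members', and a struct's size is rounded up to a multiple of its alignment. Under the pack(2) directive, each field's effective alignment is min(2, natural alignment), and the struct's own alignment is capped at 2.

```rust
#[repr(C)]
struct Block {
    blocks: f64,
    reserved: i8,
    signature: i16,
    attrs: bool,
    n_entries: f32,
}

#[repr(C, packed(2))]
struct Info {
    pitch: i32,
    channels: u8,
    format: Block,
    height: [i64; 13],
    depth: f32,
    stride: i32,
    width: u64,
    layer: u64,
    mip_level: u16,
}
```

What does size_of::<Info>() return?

160 bytes

Block: 0..8  blocks  (8B, 8-aligned); 8..9  reserved  (1B, 1-aligned); 9..10  -- padding (1B); 10..12  signature  (2B, 2-aligned); 12..13  attrs  (1B, 1-aligned); 13..16  -- padding (3B); 16..20  n_entries  (4B, 4-aligned); 20..24  -- tail padding (4B); sizeof = 24, alignof = 8
0..4  pitch  (4B, 2-aligned)
4..5  channels  (1B, 1-aligned)
5..6  -- padding (1B)
6..30  format  (24B, 2-aligned)
30..134  height  (104B, 2-aligned)
134..138  depth  (4B, 2-aligned)
138..142  stride  (4B, 2-aligned)
142..150  width  (8B, 2-aligned)
150..158  layer  (8B, 2-aligned)
158..160  mip_level  (2B, 2-aligned)
sizeof = 160, alignof = 2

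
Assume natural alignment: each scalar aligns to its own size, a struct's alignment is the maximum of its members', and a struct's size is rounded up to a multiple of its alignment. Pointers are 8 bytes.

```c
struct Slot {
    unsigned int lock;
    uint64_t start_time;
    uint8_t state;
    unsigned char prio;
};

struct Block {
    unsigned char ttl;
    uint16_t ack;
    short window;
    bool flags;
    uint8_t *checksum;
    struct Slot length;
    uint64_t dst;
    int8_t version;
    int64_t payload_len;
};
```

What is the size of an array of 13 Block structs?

832

Slot: @0: lock [4B, align 4] → 4; +4 pad (align 8); @8: start_time [8B, align 8] → 16; @16: state [1B, align 1] → 17; @17: prio [1B, align 1] → 18; +6 tail pad (align 8); size 24, align 8
@0: ttl [1B, align 1] → 1
+1 pad (align 2)
@2: ack [2B, align 2] → 4
@4: window [2B, align 2] → 6
@6: flags [1B, align 1] → 7
+1 pad (align 8)
@8: checksum [8B, align 8] → 16
@16: length [24B, align 8] → 40
@40: dst [8B, align 8] → 48
@48: version [1B, align 1] → 49
+7 pad (align 8)
@56: payload_len [8B, align 8] → 64
size 64, align 8
array of 13: 13 × 64 = 832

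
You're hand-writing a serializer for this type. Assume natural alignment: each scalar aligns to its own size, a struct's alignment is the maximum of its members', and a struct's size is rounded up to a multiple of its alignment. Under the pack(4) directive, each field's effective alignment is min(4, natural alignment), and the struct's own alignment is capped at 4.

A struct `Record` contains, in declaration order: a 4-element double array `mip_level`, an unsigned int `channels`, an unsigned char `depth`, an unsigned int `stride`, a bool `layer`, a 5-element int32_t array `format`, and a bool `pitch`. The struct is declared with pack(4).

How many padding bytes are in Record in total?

9

mip_level at 0 (size 32, align 4) → ends 32
channels at 32 (size 4, align 4) → ends 36
depth at 36 (size 1, align 1) → ends 37
pad 3 to align 4 for stride
stride at 40 (size 4, align 4) → ends 44
layer at 44 (size 1, align 1) → ends 45
pad 3 to align 4 for format
format at 48 (size 20, align 4) → ends 68
pitch at 68 (size 1, align 1) → ends 69
tail pad 3 to reach multiple of 4
total 72 bytes, alignment 4
data bytes 63, size 72 → padding 9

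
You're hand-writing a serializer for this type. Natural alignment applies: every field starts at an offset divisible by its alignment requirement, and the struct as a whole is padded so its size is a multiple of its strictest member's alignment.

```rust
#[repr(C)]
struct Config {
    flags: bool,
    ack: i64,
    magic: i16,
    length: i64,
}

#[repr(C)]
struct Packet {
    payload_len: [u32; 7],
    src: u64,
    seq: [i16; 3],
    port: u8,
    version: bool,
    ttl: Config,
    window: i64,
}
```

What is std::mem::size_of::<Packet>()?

Config: @0: flags [1B, align 1] → 1; +7 pad (align 8); @8: ack [8B, align 8] → 16; @16: magic [2B, align 2] → 18; +6 pad (align 8); @24: length [8B, align 8] → 32; size 32, align 8
@0: payload_len [28B, align 4] → 28
+4 pad (align 8)
@32: src [8B, align 8] → 40
@40: seq [6B, align 2] → 46
@46: port [1B, align 1] → 47
@47: version [1B, align 1] → 48
@48: ttl [32B, align 8] → 80
@80: window [8B, align 8] → 88
size 88, align 8

88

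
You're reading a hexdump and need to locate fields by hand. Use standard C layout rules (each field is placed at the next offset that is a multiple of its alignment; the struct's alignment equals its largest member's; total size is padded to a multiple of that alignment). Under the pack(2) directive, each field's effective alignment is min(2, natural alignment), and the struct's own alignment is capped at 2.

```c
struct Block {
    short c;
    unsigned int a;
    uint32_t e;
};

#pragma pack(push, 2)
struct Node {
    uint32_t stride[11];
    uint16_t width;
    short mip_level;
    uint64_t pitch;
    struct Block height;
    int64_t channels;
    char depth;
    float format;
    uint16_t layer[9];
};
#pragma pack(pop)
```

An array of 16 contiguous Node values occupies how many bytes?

Block: 0..2  c  (2B, 2-aligned); 2..4  -- padding (2B); 4..8  a  (4B, 4-aligned); 8..12  e  (4B, 4-aligned); sizeof = 12, alignof = 4
0..44  stride  (44B, 2-aligned)
44..46  width  (2B, 2-aligned)
46..48  mip_level  (2B, 2-aligned)
48..56  pitch  (8B, 2-aligned)
56..68  height  (12B, 2-aligned)
68..76  channels  (8B, 2-aligned)
76..77  depth  (1B, 1-aligned)
77..78  -- padding (1B)
78..82  format  (4B, 2-aligned)
82..100  layer  (18B, 2-aligned)
sizeof = 100, alignof = 2
array of 16: 16 × 100 = 1600

1600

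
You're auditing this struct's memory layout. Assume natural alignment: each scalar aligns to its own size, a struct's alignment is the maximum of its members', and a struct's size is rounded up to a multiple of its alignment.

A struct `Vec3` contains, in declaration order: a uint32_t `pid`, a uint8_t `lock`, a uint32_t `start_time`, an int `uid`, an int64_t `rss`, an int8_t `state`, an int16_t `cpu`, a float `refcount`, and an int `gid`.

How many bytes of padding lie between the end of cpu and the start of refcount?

0

@0: pid [4B, align 4] → 4
@4: lock [1B, align 1] → 5
+3 pad (align 4)
@8: start_time [4B, align 4] → 12
@12: uid [4B, align 4] → 16
@16: rss [8B, align 8] → 24
@24: state [1B, align 1] → 25
+1 pad (align 2)
@26: cpu [2B, align 2] → 28
@28: refcount [4B, align 4] → 32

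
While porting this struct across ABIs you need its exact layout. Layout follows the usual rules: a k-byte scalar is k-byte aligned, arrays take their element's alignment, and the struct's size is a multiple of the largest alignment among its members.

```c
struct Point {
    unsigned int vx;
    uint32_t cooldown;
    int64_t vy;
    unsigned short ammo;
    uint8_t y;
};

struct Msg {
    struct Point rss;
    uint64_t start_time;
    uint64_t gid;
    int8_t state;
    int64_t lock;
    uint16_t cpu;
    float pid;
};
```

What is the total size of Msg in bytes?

64

Point: 0..4  vx  (4B, 4-aligned); 4..8  cooldown  (4B, 4-aligned); 8..16  vy  (8B, 8-aligned); 16..18  ammo  (2B, 2-aligned); 18..19  y  (1B, 1-aligned); 19..24  -- tail padding (5B); sizeof = 24, alignof = 8
0..24  rss  (24B, 8-aligned)
24..32  start_time  (8B, 8-aligned)
32..40  gid  (8B, 8-aligned)
40..41  state  (1B, 1-aligned)
41..48  -- padding (7B)
48..56  lock  (8B, 8-aligned)
56..58  cpu  (2B, 2-aligned)
58..60  -- padding (2B)
60..64  pid  (4B, 4-aligned)
sizeof = 64, alignof = 8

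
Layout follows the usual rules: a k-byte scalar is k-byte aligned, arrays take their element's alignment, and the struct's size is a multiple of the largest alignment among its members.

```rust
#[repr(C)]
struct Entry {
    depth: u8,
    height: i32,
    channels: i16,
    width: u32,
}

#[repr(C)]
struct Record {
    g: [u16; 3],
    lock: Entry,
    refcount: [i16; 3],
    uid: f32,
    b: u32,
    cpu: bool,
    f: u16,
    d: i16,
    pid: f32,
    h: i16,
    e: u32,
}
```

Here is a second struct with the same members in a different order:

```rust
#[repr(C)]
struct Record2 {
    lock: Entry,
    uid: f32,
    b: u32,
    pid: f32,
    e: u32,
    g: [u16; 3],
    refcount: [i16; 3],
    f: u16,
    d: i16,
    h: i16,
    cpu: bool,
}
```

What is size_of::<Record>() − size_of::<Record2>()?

8

Entry: depth at 0 (size 1, align 1) → ends 1; pad 3 to align 4 for height; height at 4 (size 4, align 4) → ends 8; channels at 8 (size 2, align 2) → ends 10; pad 2 to align 4 for width; width at 12 (size 4, align 4) → ends 16; total 16 bytes, alignment 4
g at 0 (size 6, align 2) → ends 6
pad 2 to align 4 for lock
lock at 8 (size 16, align 4) → ends 24
refcount at 24 (size 6, align 2) → ends 30
pad 2 to align 4 for uid
uid at 32 (size 4, align 4) → ends 36
b at 36 (size 4, align 4) → ends 40
cpu at 40 (size 1, align 1) → ends 41
pad 1 to align 2 for f
f at 42 (size 2, align 2) → ends 44
d at 44 (size 2, align 2) → ends 46
pad 2 to align 4 for pid
pid at 48 (size 4, align 4) → ends 52
h at 52 (size 2, align 2) → ends 54
pad 2 to align 4 for e
e at 56 (size 4, align 4) → ends 60
total 60 bytes, alignment 4
— Record2 —
lock at 0 (size 16, align 4) → ends 16
uid at 16 (size 4, align 4) → ends 20
b at 20 (size 4, align 4) → ends 24
pid at 24 (size 4, align 4) → ends 28
e at 28 (size 4, align 4) → ends 32
g at 32 (size 6, align 2) → ends 38
refcount at 38 (size 6, align 2) → ends 44
f at 44 (size 2, align 2) → ends 46
d at 46 (size 2, align 2) → ends 48
h at 48 (size 2, align 2) → ends 50
cpu at 50 (size 1, align 1) → ends 51
tail pad 1 to reach multiple of 4
total 52 bytes, alignment 4
60 − 52 = 8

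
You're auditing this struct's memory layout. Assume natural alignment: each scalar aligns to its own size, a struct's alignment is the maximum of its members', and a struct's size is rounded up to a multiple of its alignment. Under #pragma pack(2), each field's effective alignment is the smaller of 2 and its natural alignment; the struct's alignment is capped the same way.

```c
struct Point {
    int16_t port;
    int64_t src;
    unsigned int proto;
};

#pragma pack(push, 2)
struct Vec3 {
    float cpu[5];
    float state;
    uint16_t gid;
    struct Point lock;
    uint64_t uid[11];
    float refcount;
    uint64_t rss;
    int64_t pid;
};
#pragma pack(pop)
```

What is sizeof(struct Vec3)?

158 bytes

Point: port at 0 (size 2, align 2) → ends 2; pad 6 to align 8 for src; src at 8 (size 8, align 8) → ends 16; proto at 16 (size 4, align 4) → ends 20; tail pad 4 to reach multiple of 8; total 24 bytes, alignment 8
cpu at 0 (size 20, align 2) → ends 20
state at 20 (size 4, align 2) → ends 24
gid at 24 (size 2, align 2) → ends 26
lock at 26 (size 24, align 2) → ends 50
uid at 50 (size 88, align 2) → ends 138
refcount at 138 (size 4, align 2) → ends 142
rss at 142 (size 8, align 2) → ends 150
pid at 150 (size 8, align 2) → ends 158
total 158 bytes, alignment 2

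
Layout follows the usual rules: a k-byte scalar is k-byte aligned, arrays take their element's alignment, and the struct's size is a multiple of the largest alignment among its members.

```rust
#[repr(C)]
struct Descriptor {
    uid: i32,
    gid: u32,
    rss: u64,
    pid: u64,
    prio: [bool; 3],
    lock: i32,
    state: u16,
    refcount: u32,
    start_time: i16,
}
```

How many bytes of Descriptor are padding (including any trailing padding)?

9

0..4  uid  (4B, 4-aligned)
4..8  gid  (4B, 4-aligned)
8..16  rss  (8B, 8-aligned)
16..24  pid  (8B, 8-aligned)
24..27  prio  (3B, 1-aligned)
27..28  -- padding (1B)
28..32  lock  (4B, 4-aligned)
32..34  state  (2B, 2-aligned)
34..36  -- padding (2B)
36..40  refcount  (4B, 4-aligned)
40..42  start_time  (2B, 2-aligned)
42..48  -- tail padding (6B)
sizeof = 48, alignof = 8
data bytes 39, size 48 → padding 9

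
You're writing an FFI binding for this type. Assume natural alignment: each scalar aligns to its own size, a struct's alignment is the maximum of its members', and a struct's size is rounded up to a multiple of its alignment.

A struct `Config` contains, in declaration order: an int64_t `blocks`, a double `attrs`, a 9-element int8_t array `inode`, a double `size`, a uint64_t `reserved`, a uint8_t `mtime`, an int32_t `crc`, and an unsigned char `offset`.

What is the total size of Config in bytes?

64 bytes

blocks at 0 (size 8, align 8) → ends 8
attrs at 8 (size 8, align 8) → ends 16
inode at 16 (size 9, align 1) → ends 25
pad 7 to align 8 for size
size at 32 (size 8, align 8) → ends 40
reserved at 40 (size 8, align 8) → ends 48
mtime at 48 (size 1, align 1) → ends 49
pad 3 to align 4 for crc
crc at 52 (size 4, align 4) → ends 56
offset at 56 (size 1, align 1) → ends 57
tail pad 7 to reach multiple of 8
total 64 bytes, alignment 8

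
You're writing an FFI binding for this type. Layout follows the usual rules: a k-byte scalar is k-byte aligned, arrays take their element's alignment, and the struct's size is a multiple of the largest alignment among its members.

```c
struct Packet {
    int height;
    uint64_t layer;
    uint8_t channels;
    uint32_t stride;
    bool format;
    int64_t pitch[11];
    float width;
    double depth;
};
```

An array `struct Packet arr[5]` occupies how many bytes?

680

0..4  height  (4B, 4-aligned)
4..8  -- padding (4B)
8..16  layer  (8B, 8-aligned)
16..17  channels  (1B, 1-aligned)
17..20  -- padding (3B)
20..24  stride  (4B, 4-aligned)
24..25  format  (1B, 1-aligned)
25..32  -- padding (7B)
32..120  pitch  (88B, 8-aligned)
120..124  width  (4B, 4-aligned)
124..128  -- padding (4B)
128..136  depth  (8B, 8-aligned)
sizeof = 136, alignof = 8
array of 5: 5 × 136 = 680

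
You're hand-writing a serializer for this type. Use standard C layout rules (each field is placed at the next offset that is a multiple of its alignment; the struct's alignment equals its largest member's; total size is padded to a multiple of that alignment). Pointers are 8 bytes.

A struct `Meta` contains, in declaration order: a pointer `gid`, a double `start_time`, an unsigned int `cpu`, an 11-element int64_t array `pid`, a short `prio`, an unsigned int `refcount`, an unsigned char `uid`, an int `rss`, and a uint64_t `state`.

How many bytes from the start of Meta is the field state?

128

0..8  gid  (8B, 8-aligned)
8..16  start_time  (8B, 8-aligned)
16..20  cpu  (4B, 4-aligned)
20..24  -- padding (4B)
24..112  pid  (88B, 8-aligned)
112..114  prio  (2B, 2-aligned)
114..116  -- padding (2B)
116..120  refcount  (4B, 4-aligned)
120..121  uid  (1B, 1-aligned)
121..124  -- padding (3B)
124..128  rss  (4B, 4-aligned)
128..136  state  (8B, 8-aligned)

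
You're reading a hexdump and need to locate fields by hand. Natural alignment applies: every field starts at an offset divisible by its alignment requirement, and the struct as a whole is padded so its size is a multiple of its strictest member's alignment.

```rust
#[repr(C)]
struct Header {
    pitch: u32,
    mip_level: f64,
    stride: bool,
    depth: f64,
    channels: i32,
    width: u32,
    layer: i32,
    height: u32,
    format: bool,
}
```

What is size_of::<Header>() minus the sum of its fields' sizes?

@0: pitch [4B, align 4] → 4
+4 pad (align 8)
@8: mip_level [8B, align 8] → 16
@16: stride [1B, align 1] → 17
+7 pad (align 8)
@24: depth [8B, align 8] → 32
@32: channels [4B, align 4] → 36
@36: width [4B, align 4] → 40
@40: layer [4B, align 4] → 44
@44: height [4B, align 4] → 48
@48: format [1B, align 1] → 49
+7 tail pad (align 8)
size 56, align 8
data bytes 38, size 56 → padding 18

18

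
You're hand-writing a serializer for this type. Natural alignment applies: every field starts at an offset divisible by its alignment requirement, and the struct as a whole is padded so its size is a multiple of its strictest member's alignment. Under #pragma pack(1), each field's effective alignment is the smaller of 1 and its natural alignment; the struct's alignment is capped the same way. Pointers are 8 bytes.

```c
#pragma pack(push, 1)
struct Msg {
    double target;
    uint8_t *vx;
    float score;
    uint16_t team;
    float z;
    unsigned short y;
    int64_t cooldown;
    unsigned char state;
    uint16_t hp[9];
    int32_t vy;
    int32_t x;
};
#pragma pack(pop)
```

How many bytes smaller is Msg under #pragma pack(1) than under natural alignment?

9

natural layout:
  @0: target [8B, align 8] → 8
  @8: vx [8B, align 8] → 16
  @16: score [4B, align 4] → 20
  @20: team [2B, align 2] → 22
  +2 pad (align 4)
  @24: z [4B, align 4] → 28
  @28: y [2B, align 2] → 30
  +2 pad (align 8)
  @32: cooldown [8B, align 8] → 40
  @40: state [1B, align 1] → 41
  +1 pad (align 2)
  @42: hp [18B, align 2] → 60
  @60: vy [4B, align 4] → 64
  @64: x [4B, align 4] → 68
  +4 tail pad (align 8)
  size 72, align 8
packed(1) layout:
  @0: target [8B, align 1] → 8
  @8: vx [8B, align 1] → 16
  @16: score [4B, align 1] → 20
  @20: team [2B, align 1] → 22
  @22: z [4B, align 1] → 26
  @26: y [2B, align 1] → 28
  @28: cooldown [8B, align 1] → 36
  @36: state [1B, align 1] → 37
  @37: hp [18B, align 1] → 55
  @55: vy [4B, align 1] → 59
  @59: x [4B, align 1] → 63
  size 63, align 1
72 − 63 = 9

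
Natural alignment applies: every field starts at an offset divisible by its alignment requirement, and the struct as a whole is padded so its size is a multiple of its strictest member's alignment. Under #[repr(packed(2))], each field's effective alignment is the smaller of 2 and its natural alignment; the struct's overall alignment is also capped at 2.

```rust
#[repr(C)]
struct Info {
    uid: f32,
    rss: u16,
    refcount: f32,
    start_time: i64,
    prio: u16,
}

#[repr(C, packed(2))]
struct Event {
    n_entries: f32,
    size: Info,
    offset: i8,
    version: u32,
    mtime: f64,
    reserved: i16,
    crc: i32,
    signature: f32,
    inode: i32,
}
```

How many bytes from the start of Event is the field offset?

36

Info: @0: uid [4B, align 4] → 4; @4: rss [2B, align 2] → 6; +2 pad (align 4); @8: refcount [4B, align 4] → 12; +4 pad (align 8); @16: start_time [8B, align 8] → 24; @24: prio [2B, align 2] → 26; +6 tail pad (align 8); size 32, align 8
@0: n_entries [4B, align 2] → 4
@4: size [32B, align 2] → 36
@36: offset [1B, align 1] → 37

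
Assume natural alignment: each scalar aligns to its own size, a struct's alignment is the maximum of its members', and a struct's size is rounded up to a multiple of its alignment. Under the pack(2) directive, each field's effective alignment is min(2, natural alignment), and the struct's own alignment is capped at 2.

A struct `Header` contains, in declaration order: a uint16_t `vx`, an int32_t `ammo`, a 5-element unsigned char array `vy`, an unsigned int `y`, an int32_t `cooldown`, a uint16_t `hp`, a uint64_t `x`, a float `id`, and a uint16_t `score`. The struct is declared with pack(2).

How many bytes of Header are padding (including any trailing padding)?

0..2  vx  (2B, 2-aligned)
2..6  ammo  (4B, 2-aligned)
6..11  vy  (5B, 1-aligned)
11..12  -- padding (1B)
12..16  y  (4B, 2-aligned)
16..20  cooldown  (4B, 2-aligned)
20..22  hp  (2B, 2-aligned)
22..30  x  (8B, 2-aligned)
30..34  id  (4B, 2-aligned)
34..36  score  (2B, 2-aligned)
sizeof = 36, alignof = 2
data bytes 35, size 36 → padding 1

1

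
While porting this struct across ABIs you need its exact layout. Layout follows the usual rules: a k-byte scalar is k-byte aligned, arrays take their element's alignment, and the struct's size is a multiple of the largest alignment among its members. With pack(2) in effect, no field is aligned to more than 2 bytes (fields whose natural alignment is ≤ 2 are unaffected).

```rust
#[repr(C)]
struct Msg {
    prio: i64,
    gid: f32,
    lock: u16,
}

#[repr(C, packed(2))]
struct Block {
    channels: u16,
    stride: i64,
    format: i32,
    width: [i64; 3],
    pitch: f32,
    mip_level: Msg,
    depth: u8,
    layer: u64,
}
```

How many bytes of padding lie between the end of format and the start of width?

Msg: prio at 0 (size 8, align 8) → ends 8; gid at 8 (size 4, align 4) → ends 12; lock at 12 (size 2, align 2) → ends 14; tail pad 2 to reach multiple of 8; total 16 bytes, alignment 8
channels at 0 (size 2, align 2) → ends 2
stride at 2 (size 8, align 2) → ends 10
format at 10 (size 4, align 2) → ends 14
width at 14 (size 24, align 2) → ends 38

0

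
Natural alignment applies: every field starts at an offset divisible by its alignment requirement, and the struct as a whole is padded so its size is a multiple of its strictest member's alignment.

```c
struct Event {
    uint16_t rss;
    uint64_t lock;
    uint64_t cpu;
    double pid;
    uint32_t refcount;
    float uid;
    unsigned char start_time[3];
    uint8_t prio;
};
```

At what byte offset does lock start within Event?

0..2  rss  (2B, 2-aligned)
2..8  -- padding (6B)
8..16  lock  (8B, 8-aligned)

8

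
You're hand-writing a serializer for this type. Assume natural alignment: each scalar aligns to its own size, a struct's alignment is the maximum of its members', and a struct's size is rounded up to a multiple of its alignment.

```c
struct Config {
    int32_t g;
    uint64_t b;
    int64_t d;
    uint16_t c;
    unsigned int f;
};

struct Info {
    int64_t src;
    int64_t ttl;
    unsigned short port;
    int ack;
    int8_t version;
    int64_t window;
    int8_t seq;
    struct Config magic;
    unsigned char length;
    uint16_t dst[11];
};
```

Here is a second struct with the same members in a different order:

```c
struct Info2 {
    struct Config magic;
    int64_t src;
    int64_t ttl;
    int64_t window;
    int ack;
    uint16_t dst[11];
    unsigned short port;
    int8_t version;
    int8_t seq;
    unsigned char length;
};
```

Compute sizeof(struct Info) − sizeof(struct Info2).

Config: @0: g [4B, align 4] → 4; +4 pad (align 8); @8: b [8B, align 8] → 16; @16: d [8B, align 8] → 24; @24: c [2B, align 2] → 26; +2 pad (align 4); @28: f [4B, align 4] → 32; size 32, align 8
@0: src [8B, align 8] → 8
@8: ttl [8B, align 8] → 16
@16: port [2B, align 2] → 18
+2 pad (align 4)
@20: ack [4B, align 4] → 24
@24: version [1B, align 1] → 25
+7 pad (align 8)
@32: window [8B, align 8] → 40
@40: seq [1B, align 1] → 41
+7 pad (align 8)
@48: magic [32B, align 8] → 80
@80: length [1B, align 1] → 81
+1 pad (align 2)
@82: dst [22B, align 2] → 104
size 104, align 8
— Info2 —
@0: magic [32B, align 8] → 32
@32: src [8B, align 8] → 40
@40: ttl [8B, align 8] → 48
@48: window [8B, align 8] → 56
@56: ack [4B, align 4] → 60
@60: dst [22B, align 2] → 82
@82: port [2B, align 2] → 84
@84: version [1B, align 1] → 85
@85: seq [1B, align 1] → 86
@86: length [1B, align 1] → 87
+1 tail pad (align 8)
size 88, align 8
104 − 88 = 16

16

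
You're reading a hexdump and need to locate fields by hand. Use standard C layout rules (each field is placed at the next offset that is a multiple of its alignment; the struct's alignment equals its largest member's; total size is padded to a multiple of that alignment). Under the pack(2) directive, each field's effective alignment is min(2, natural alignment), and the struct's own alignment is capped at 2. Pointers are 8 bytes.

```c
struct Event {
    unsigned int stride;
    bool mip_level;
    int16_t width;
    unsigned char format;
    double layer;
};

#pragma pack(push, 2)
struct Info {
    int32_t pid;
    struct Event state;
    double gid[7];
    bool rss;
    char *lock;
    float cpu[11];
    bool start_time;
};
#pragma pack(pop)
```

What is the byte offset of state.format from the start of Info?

12

Event: 0..4  stride  (4B, 4-aligned); 4..5  mip_level  (1B, 1-aligned); 5..6  -- padding (1B); 6..8  width  (2B, 2-aligned); 8..9  format  (1B, 1-aligned); 9..16  -- padding (7B); 16..24  layer  (8B, 8-aligned); sizeof = 24, alignof = 8
0..4  pid  (4B, 2-aligned)
4..28  state  (24B, 2-aligned)
within Event: format at 8
4 + 8 = 12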